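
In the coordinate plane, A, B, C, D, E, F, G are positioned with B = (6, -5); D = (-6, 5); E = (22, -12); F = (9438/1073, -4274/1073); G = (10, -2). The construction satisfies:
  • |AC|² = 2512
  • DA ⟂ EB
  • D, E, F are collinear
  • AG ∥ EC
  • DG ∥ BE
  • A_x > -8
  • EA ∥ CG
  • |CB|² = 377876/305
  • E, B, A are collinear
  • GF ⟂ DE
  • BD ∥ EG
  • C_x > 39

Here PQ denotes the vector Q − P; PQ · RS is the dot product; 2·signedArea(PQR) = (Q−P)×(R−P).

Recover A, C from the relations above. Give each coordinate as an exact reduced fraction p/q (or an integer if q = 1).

1. A_x = -2362/305  [E, B, A are collinear ∩ DA ⟂ EB]
2. A_y = 309/305  [E, B, A are collinear ∩ DA ⟂ EB]
   → A = (-2362/305, 309/305)
3. C_x = 12122/305  [EA ∥ CG ∩ AG ∥ EC]
4. C_y = -4579/305  [EA ∥ CG ∩ AG ∥ EC]
   → C = (12122/305, -4579/305)

A = (-2362/305, 309/305)
C = (12122/305, -4579/305)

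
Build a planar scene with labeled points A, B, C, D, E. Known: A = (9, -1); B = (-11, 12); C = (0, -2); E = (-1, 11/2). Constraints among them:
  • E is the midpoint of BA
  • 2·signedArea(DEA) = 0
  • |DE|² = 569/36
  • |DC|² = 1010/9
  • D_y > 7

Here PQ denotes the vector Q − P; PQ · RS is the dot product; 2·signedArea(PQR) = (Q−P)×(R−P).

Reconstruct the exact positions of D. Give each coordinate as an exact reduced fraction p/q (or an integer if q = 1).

1. D_x = -13/3  [line 13/2·x + 10·y + -97/2 = 0 ∩ |DE|² = 569/36]
2. D_y = 23/3  [line 13/2·x + 10·y + -97/2 = 0 ∩ |DE|² = 569/36]
   → D = (-13/3, 23/3)

D = (-13/3, 23/3)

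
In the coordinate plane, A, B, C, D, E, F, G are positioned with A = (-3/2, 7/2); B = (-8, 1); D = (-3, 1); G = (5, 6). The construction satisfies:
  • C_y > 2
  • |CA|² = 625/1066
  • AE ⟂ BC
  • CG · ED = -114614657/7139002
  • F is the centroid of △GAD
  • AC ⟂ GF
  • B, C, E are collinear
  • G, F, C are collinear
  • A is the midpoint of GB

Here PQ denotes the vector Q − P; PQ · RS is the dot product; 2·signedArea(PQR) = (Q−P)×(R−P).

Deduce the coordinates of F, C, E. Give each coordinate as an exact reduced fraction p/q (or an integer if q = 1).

C = (-612/533, 1503/533)
E = (-4669189/3569501, 19828057/7139002)
F = (1/6, 7/2)

1. F_x = 1/6  [F is the centroid of △GAD]
2. F_y = 7/2  [F is the centroid of △GAD]
   → F = (1/6, 7/2)
3. C_x = -612/533  [G, F, C are collinear ∩ AC ⟂ GF]
4. C_y = 1503/533  [G, F, C are collinear ∩ AC ⟂ GF]
   → C = (-612/533, 1503/533)
5. E_x = -4669189/3569501  [B, C, E are collinear ∩ AE ⟂ BC]
6. E_y = 19828057/7139002  [B, C, E are collinear ∩ AE ⟂ BC]
   → E = (-4669189/3569501, 19828057/7139002)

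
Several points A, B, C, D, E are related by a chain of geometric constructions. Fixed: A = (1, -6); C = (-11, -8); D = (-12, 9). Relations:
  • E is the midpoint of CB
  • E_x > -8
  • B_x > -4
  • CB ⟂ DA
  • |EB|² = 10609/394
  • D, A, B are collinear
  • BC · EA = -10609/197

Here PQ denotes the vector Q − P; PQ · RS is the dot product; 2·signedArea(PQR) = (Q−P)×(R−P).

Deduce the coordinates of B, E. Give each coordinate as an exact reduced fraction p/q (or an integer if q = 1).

1. B_x = -622/197  [D, A, B are collinear ∩ CB ⟂ DA]
2. B_y = -237/197  [D, A, B are collinear ∩ CB ⟂ DA]
   → B = (-622/197, -237/197)
3. E_x = -2789/394  [E is the midpoint of CB]
4. E_y = -1813/394  [E is the midpoint of CB]
   → E = (-2789/394, -1813/394)

B = (-622/197, -237/197)
E = (-2789/394, -1813/394)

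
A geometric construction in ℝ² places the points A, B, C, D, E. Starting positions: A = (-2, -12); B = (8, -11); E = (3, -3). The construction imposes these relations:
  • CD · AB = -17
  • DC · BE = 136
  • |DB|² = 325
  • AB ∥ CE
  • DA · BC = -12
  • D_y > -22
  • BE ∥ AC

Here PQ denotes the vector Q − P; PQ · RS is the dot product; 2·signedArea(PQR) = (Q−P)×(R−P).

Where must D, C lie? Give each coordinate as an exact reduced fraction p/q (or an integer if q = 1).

C = (-7, -4)
D = (-7, -21)

1. C_x = -7  [AB ∥ CE ∩ BE ∥ AC]
2. C_y = -4  [AB ∥ CE ∩ BE ∥ AC]
   → C = (-7, -4)
3. D_x = -7  [DC · BE = 136 ∩ DA · BC = -12]
4. D_y = -21  [DC · BE = 136 ∩ DA · BC = -12]
   → D = (-7, -21)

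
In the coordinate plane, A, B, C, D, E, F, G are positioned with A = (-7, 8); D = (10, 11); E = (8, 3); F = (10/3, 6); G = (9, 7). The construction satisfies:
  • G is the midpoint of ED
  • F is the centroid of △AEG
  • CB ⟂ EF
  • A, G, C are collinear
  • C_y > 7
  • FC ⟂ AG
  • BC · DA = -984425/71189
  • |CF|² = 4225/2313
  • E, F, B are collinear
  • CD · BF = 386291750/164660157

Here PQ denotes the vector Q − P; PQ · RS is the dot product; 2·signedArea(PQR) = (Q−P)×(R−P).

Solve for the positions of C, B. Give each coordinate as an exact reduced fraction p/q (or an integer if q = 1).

B = (593590/213567, 452484/71189)
C = (2635/771, 5666/771)

1. C_x = 2635/771  [A, G, C are collinear ∩ FC ⟂ AG]
2. C_y = 5666/771  [A, G, C are collinear ∩ FC ⟂ AG]
   → C = (2635/771, 5666/771)
3. B_x = 593590/213567  [E, F, B are collinear ∩ CB ⟂ EF]
4. B_y = 452484/71189  [E, F, B are collinear ∩ CB ⟂ EF]
   → B = (593590/213567, 452484/71189)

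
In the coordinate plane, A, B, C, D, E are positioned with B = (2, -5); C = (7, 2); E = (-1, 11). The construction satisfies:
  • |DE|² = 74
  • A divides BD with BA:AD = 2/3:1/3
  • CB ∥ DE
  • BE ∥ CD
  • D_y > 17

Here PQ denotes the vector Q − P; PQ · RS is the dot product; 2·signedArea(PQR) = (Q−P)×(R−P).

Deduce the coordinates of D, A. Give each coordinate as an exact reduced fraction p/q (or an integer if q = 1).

A = (10/3, 31/3)
D = (4, 18)

1. D_x = 4  [CB ∥ DE ∩ BE ∥ CD]
2. D_y = 18  [CB ∥ DE ∩ BE ∥ CD]
   → D = (4, 18)
3. A_x = 10/3  [A divides BD with BA:AD = 2/3:1/3]
4. A_y = 31/3  [A divides BD with BA:AD = 2/3:1/3]
   → A = (10/3, 31/3)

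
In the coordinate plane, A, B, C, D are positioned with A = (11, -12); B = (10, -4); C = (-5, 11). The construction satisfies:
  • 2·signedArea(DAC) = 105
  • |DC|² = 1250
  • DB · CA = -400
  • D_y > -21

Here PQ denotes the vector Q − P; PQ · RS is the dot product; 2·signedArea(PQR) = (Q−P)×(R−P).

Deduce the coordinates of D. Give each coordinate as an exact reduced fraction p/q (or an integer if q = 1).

1. D_x = 12  [DB · CA = -400 ∩ 2·signedArea(DAC) = 105]
2. D_y = -20  [DB · CA = -400 ∩ 2·signedArea(DAC) = 105]
   → D = (12, -20)

D = (12, -20)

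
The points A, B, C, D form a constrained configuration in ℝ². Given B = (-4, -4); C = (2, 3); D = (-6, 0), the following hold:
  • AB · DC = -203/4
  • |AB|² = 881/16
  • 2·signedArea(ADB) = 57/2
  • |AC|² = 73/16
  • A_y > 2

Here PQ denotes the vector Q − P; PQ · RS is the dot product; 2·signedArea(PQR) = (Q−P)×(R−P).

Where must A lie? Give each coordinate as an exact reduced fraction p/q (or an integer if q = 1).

A = (0, 9/4)

1. A_x = 0  [AB · DC = -203/4 ∩ 2·signedArea(ADB) = 57/2]
2. A_y = 9/4  [AB · DC = -203/4 ∩ 2·signedArea(ADB) = 57/2]
   → A = (0, 9/4)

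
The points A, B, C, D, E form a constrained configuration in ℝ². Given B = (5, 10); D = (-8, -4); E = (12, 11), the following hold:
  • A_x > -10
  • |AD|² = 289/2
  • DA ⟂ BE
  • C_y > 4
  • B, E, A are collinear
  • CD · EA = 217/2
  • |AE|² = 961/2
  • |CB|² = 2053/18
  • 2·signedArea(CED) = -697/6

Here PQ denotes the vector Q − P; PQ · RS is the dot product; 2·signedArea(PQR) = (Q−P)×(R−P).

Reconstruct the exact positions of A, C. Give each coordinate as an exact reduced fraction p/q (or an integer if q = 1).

A = (-97/10, 79/10)
C = (-127/30, 139/30)

1. A_x = -97/10  [B, E, A are collinear ∩ DA ⟂ BE]
2. A_y = 79/10  [B, E, A are collinear ∩ DA ⟂ BE]
   → A = (-97/10, 79/10)
3. C_x = -127/30  [2·signedArea(CED) = -697/6 ∩ CD · EA = 217/2]
4. C_y = 139/30  [2·signedArea(CED) = -697/6 ∩ CD · EA = 217/2]
   → C = (-127/30, 139/30)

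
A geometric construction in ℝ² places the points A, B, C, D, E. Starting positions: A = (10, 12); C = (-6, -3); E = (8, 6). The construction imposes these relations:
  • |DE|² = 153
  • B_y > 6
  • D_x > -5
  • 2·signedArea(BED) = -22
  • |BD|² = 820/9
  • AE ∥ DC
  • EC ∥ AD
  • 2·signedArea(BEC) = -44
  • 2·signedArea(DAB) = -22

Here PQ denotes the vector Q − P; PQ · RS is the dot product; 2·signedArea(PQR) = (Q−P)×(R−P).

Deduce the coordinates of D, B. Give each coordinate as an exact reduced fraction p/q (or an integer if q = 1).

1. D_x = -4  [AE ∥ DC ∩ EC ∥ AD]
2. D_y = 3  [AE ∥ DC ∩ EC ∥ AD]
   → D = (-4, 3)
3. B_x = 14/3  [2·signedArea(BED) = -22 ∩ 2·signedArea(DAB) = -22]
4. B_y = 7  [2·signedArea(BED) = -22 ∩ 2·signedArea(DAB) = -22]
   → B = (14/3, 7)

B = (14/3, 7)
D = (-4, 3)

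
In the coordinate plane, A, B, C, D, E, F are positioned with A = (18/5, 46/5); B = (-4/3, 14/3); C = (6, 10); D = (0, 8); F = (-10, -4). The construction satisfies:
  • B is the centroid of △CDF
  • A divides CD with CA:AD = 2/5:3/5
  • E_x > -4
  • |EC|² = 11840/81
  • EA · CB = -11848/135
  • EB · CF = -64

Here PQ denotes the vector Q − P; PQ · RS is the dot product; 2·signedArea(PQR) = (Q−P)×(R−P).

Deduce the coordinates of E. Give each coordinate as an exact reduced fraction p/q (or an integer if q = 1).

E = (-34/9, 26/9)

1. E_x = -34/9  [EA · CB = -11848/135 ∩ EB · CF = -64]
2. E_y = 26/9  [EA · CB = -11848/135 ∩ EB · CF = -64]
   → E = (-34/9, 26/9)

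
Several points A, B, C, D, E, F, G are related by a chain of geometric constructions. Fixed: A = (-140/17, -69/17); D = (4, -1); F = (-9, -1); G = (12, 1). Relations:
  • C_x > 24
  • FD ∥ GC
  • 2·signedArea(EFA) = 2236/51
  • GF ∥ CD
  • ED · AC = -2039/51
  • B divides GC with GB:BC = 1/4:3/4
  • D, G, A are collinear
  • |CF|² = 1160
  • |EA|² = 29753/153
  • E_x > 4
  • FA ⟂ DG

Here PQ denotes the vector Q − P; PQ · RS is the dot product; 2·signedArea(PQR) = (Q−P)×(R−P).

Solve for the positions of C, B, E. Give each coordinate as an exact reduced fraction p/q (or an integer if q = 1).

1. C_x = 25  [GF ∥ CD ∩ FD ∥ GC]
2. C_y = 1  [GF ∥ CD ∩ FD ∥ GC]
   → C = (25, 1)
3. B_x = 61/4  [B divides GC with GB:BC = 1/4:3/4]
4. B_y = 1  [B divides GC with GB:BC = 1/4:3/4]
   → B = (61/4, 1)
5. E_x = 5  [ED · AC = -2039/51 ∩ 2·signedArea(EFA) = 2236/51]
6. E_y = 1/3  [ED · AC = -2039/51 ∩ 2·signedArea(EFA) = 2236/51]
   → E = (5, 1/3)

B = (61/4, 1)
C = (25, 1)
E = (5, 1/3)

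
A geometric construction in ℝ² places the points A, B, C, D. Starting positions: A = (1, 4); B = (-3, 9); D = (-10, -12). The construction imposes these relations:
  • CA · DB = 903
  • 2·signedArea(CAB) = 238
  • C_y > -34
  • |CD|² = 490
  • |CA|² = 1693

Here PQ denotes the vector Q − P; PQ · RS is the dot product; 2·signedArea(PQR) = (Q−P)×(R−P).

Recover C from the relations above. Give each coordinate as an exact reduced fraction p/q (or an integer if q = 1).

C = (-17, -33)

1. C_x = -17  [2·signedArea(CAB) = 238 ∩ CA · DB = 903]
2. C_y = -33  [2·signedArea(CAB) = 238 ∩ CA · DB = 903]
   → C = (-17, -33)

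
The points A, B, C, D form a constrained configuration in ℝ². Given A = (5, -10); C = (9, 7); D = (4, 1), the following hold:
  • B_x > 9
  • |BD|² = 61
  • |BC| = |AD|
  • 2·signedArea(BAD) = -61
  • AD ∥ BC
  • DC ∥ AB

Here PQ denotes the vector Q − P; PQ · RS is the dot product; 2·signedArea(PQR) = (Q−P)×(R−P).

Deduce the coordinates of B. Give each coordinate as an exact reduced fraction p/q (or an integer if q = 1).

1. B_x = 10  [AD ∥ BC ∩ DC ∥ AB]
2. B_y = -4  [AD ∥ BC ∩ DC ∥ AB]
   → B = (10, -4)

B = (10, -4)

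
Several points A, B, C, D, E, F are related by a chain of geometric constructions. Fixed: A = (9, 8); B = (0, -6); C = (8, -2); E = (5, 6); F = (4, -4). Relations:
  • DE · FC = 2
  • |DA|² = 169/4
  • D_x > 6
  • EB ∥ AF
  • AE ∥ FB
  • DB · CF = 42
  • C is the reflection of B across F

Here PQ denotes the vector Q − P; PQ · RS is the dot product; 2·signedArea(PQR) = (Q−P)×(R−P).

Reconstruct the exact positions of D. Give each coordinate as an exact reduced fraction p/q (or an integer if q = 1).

D = (13/2, 2)

1. D_x = 13/2  [line -4·x + -2·y + 30 = 0 ∩ |DA|² = 169/4]
2. D_y = 2  [line -4·x + -2·y + 30 = 0 ∩ |DA|² = 169/4]
   → D = (13/2, 2)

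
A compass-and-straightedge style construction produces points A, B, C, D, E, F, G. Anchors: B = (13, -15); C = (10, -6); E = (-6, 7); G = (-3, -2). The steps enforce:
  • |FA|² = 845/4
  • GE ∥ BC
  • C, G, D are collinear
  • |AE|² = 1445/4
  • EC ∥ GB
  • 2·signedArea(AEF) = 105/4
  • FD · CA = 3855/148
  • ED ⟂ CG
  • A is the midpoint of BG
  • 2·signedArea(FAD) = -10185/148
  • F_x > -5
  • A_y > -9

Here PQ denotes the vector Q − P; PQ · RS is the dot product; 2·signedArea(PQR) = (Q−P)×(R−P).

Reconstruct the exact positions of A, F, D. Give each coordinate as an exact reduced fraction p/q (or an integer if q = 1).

1. A_x = 5  [A is the midpoint of BG]
2. A_y = -17/2  [A is the midpoint of BG]
   → A = (5, -17/2)
3. D_x = -306/37  [C, G, D are collinear ∩ ED ⟂ CG]
4. D_y = -14/37  [C, G, D are collinear ∩ ED ⟂ CG]
   → D = (-306/37, -14/37)
5. F_x = -9/2  [2·signedArea(FAD) = -10185/148 ∩ FD · CA = 3855/148]
6. F_y = 5/2  [2·signedArea(FAD) = -10185/148 ∩ FD · CA = 3855/148]
   → F = (-9/2, 5/2)

A = (5, -17/2)
D = (-306/37, -14/37)
F = (-9/2, 5/2)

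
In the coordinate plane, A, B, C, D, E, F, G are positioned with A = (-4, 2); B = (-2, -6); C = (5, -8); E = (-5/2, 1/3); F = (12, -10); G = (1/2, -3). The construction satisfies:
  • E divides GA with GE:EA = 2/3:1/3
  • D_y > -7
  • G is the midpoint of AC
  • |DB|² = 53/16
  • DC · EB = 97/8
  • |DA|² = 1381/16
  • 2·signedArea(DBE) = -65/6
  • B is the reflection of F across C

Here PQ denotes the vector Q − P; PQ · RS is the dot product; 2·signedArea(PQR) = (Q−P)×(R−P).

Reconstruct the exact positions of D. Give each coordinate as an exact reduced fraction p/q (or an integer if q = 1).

D = (-1/4, -13/2)

1. D_x = -1/4  [2·signedArea(DBE) = -65/6 ∩ DC · EB = 97/8]
2. D_y = -13/2  [2·signedArea(DBE) = -65/6 ∩ DC · EB = 97/8]
   → D = (-1/4, -13/2)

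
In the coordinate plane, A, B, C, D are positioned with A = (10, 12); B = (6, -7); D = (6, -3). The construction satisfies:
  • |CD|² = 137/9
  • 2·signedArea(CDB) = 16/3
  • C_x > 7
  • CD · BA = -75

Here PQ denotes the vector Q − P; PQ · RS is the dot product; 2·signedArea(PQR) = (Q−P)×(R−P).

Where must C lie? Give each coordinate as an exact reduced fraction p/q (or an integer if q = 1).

1. C_x = 22/3  [2·signedArea(CDB) = 16/3 ∩ CD · BA = -75]
2. C_y = 2/3  [2·signedArea(CDB) = 16/3 ∩ CD · BA = -75]
   → C = (22/3, 2/3)

C = (22/3, 2/3)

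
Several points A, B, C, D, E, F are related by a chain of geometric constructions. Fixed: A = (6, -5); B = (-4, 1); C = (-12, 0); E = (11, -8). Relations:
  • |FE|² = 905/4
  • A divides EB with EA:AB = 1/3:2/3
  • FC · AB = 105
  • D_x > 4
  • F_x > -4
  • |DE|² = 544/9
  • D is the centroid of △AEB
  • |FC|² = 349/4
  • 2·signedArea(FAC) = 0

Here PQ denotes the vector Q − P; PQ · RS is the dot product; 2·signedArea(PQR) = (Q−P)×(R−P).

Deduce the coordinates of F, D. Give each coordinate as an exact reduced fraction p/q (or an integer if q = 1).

1. F_x = -3  [2·signedArea(FAC) = 0 ∩ FC · AB = 105]
2. F_y = -5/2  [2·signedArea(FAC) = 0 ∩ FC · AB = 105]
   → F = (-3, -5/2)
3. D_x = 13/3  [D is the centroid of △AEB]
4. D_y = -4  [D is the centroid of △AEB]
   → D = (13/3, -4)

D = (13/3, -4)
F = (-3, -5/2)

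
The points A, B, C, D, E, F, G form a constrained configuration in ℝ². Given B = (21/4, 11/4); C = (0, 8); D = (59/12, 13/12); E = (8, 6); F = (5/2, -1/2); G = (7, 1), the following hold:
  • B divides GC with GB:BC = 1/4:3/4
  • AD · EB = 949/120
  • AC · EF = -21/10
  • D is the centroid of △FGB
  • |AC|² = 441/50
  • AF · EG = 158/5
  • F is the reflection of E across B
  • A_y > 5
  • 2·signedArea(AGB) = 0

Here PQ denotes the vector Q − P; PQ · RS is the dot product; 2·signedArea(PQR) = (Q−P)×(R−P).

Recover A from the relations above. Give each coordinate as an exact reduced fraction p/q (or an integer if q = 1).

1. A_x = 21/10  [2·signedArea(AGB) = 0 ∩ AF · EG = 158/5]
2. A_y = 59/10  [2·signedArea(AGB) = 0 ∩ AF · EG = 158/5]
   → A = (21/10, 59/10)

A = (21/10, 59/10)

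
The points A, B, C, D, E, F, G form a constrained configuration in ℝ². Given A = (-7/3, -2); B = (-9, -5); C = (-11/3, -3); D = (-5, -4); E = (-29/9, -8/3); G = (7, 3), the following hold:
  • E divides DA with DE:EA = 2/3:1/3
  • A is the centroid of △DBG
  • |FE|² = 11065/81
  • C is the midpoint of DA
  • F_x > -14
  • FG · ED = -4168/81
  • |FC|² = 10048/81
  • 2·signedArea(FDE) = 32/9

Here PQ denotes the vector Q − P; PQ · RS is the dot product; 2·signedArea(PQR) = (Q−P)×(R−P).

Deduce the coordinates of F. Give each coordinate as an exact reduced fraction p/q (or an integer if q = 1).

1. F_x = -121/9  [2·signedArea(FDE) = 32/9 ∩ FG · ED = -4168/81]
2. F_y = -25/3  [2·signedArea(FDE) = 32/9 ∩ FG · ED = -4168/81]
   → F = (-121/9, -25/3)

F = (-121/9, -25/3)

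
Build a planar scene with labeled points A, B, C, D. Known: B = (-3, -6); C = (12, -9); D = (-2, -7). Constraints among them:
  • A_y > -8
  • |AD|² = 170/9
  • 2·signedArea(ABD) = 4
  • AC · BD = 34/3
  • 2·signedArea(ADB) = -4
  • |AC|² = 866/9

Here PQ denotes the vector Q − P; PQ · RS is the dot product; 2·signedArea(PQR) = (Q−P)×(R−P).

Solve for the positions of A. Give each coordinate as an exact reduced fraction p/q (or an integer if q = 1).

A = (7/3, -22/3)

1. A_x = 7/3  [2·signedArea(ABD) = 4 ∩ AC · BD = 34/3]
2. A_y = -22/3  [2·signedArea(ABD) = 4 ∩ AC · BD = 34/3]
   → A = (7/3, -22/3)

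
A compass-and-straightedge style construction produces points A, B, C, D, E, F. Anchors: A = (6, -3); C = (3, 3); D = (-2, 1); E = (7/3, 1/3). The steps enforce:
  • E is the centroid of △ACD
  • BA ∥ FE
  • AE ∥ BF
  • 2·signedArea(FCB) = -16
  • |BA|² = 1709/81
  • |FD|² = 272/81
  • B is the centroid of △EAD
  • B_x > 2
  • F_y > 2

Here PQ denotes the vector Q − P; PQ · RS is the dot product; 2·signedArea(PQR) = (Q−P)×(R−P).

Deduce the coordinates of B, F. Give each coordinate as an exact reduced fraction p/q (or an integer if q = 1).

B = (19/9, -5/9)
F = (-14/9, 25/9)

1. B_x = 19/9  [B is the centroid of △EAD]
2. B_y = -5/9  [B is the centroid of △EAD]
   → B = (19/9, -5/9)
3. F_x = -14/9  [BA ∥ FE ∩ AE ∥ BF]
4. F_y = 25/9  [BA ∥ FE ∩ AE ∥ BF]
   → F = (-14/9, 25/9)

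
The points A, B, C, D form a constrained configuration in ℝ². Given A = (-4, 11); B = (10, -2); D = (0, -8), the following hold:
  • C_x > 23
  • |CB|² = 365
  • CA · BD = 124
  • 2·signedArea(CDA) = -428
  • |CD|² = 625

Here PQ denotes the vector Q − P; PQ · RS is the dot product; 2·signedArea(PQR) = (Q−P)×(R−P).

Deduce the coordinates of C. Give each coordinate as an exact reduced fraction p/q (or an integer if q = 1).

C = (24, -15)

1. C_x = 24  [2·signedArea(CDA) = -428 ∩ CA · BD = 124]
2. C_y = -15  [2·signedArea(CDA) = -428 ∩ CA · BD = 124]
   → C = (24, -15)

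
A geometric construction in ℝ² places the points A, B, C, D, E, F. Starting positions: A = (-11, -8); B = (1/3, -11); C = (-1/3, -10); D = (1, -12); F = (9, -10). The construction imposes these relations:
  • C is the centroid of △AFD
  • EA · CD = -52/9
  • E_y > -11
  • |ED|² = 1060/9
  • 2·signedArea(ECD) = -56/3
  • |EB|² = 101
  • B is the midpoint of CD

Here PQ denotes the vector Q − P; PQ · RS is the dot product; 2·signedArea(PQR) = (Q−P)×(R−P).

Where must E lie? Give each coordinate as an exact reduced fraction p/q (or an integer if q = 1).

E = (-29/3, -10)

1. E_x = -29/3  [2·signedArea(ECD) = -56/3 ∩ EA · CD = -52/9]
2. E_y = -10  [2·signedArea(ECD) = -56/3 ∩ EA · CD = -52/9]
   → E = (-29/3, -10)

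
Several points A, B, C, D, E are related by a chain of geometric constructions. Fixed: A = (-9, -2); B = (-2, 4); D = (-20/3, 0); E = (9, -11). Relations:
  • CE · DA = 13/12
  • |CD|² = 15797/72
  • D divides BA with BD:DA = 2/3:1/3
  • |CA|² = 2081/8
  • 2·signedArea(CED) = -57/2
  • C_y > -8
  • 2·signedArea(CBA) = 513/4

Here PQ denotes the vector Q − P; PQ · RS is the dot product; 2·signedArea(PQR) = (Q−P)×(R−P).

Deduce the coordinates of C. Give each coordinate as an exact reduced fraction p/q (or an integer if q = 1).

C = (25/4, -29/4)

1. C_x = 25/4  [2·signedArea(CBA) = 513/4 ∩ 2·signedArea(CED) = -57/2]
2. C_y = -29/4  [2·signedArea(CBA) = 513/4 ∩ 2·signedArea(CED) = -57/2]
   → C = (25/4, -29/4)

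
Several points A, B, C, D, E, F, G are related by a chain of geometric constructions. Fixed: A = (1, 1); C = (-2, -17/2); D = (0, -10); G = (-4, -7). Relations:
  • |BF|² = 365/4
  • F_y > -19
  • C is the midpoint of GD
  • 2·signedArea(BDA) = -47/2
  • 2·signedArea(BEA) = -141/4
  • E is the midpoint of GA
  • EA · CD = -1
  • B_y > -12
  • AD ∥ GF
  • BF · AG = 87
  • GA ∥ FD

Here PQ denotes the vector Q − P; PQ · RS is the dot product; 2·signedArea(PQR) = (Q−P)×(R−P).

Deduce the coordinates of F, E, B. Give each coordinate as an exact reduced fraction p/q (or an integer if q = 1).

B = (2, -23/2)
E = (-3/2, -3)
F = (-5, -18)

1. F_x = -5  [GA ∥ FD ∩ AD ∥ GF]
2. F_y = -18  [GA ∥ FD ∩ AD ∥ GF]
   → F = (-5, -18)
3. E_x = -3/2  [E is the midpoint of GA]
4. E_y = -3  [E is the midpoint of GA]
   → E = (-3/2, -3)
5. B_x = 2  [2·signedArea(BEA) = -141/4 ∩ 2·signedArea(BDA) = -47/2]
6. B_y = -23/2  [2·signedArea(BEA) = -141/4 ∩ 2·signedArea(BDA) = -47/2]
   → B = (2, -23/2)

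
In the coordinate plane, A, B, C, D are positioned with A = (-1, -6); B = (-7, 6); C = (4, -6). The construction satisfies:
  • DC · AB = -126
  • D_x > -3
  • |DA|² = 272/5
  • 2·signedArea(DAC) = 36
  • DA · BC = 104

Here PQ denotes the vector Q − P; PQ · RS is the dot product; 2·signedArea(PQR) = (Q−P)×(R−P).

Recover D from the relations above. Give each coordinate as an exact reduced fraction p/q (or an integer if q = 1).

1. D_x = -13/5  [DA · BC = 104 ∩ 2·signedArea(DAC) = 36]
2. D_y = 6/5  [DA · BC = 104 ∩ 2·signedArea(DAC) = 36]
   → D = (-13/5, 6/5)

D = (-13/5, 6/5)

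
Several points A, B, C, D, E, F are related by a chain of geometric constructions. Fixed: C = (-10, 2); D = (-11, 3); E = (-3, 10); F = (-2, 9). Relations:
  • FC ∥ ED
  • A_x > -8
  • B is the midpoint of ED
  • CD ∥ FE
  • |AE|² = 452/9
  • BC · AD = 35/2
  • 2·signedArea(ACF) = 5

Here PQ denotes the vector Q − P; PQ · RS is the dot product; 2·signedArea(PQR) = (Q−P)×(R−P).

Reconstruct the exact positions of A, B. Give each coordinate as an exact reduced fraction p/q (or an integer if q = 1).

1. B_x = -7  [B is the midpoint of ED]
2. B_y = 13/2  [B is the midpoint of ED]
   → B = (-7, 13/2)
3. A_x = -23/3  [2·signedArea(ACF) = 5 ∩ BC · AD = 35/2]
4. A_y = 14/3  [2·signedArea(ACF) = 5 ∩ BC · AD = 35/2]
   → A = (-23/3, 14/3)

A = (-23/3, 14/3)
B = (-7, 13/2)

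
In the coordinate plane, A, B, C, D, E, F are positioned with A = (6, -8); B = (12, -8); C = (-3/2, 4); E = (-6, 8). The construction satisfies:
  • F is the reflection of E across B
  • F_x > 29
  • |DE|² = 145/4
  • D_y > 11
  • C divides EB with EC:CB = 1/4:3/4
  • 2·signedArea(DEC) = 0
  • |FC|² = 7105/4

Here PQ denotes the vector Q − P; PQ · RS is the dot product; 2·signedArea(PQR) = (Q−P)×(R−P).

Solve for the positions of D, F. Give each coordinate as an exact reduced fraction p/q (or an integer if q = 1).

1. D_x = -21/2  [line 4·x + 9/2·y + -12 = 0 ∩ |DE|² = 145/4]
2. D_y = 12  [line 4·x + 9/2·y + -12 = 0 ∩ |DE|² = 145/4]
   → D = (-21/2, 12)
3. F_x = 30  [F is the reflection of E across B]
4. F_y = -24  [F is the reflection of E across B]
   → F = (30, -24)

D = (-21/2, 12)
F = (30, -24)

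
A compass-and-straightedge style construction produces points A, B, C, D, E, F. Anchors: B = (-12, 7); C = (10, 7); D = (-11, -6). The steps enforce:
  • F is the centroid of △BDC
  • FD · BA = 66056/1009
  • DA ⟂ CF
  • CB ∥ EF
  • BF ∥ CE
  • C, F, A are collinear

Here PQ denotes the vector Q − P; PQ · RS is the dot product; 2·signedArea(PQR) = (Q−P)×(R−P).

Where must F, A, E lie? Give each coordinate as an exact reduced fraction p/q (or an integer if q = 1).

1. F_x = -13/3  [F is the centroid of △BDC]
2. F_y = 8/3  [F is the centroid of △BDC]
   → F = (-13/3, 8/3)
3. A_x = -12958/1009  [C, F, A are collinear ∩ DA ⟂ CF]
4. A_y = 95/1009  [C, F, A are collinear ∩ DA ⟂ CF]
   → A = (-12958/1009, 95/1009)
5. E_x = 53/3  [CB ∥ EF ∩ BF ∥ CE]
6. E_y = 8/3  [CB ∥ EF ∩ BF ∥ CE]
   → E = (53/3, 8/3)

A = (-12958/1009, 95/1009)
E = (53/3, 8/3)
F = (-13/3, 8/3)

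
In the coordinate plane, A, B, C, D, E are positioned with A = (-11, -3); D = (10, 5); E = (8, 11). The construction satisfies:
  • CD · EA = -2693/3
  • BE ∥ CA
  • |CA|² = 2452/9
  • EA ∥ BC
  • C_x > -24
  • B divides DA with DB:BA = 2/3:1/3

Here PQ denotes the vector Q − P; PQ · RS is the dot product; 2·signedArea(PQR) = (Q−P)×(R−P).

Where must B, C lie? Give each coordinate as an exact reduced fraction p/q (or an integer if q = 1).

B = (-4, -1/3)
C = (-23, -43/3)

1. B_x = -4  [B divides DA with DB:BA = 2/3:1/3]
2. B_y = -1/3  [B divides DA with DB:BA = 2/3:1/3]
   → B = (-4, -1/3)
3. C_x = -23  [BE ∥ CA ∩ EA ∥ BC]
4. C_y = -43/3  [BE ∥ CA ∩ EA ∥ BC]
   → C = (-23, -43/3)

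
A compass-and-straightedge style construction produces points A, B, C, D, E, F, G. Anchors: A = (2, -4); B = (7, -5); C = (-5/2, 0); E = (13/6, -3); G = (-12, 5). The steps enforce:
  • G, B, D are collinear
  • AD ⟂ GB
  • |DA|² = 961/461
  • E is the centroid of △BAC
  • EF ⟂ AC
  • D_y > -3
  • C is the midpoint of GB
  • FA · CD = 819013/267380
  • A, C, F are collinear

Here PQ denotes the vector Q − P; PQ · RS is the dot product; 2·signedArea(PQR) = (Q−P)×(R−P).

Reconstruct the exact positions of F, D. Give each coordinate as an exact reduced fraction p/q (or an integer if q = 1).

D = (1232/461, -1255/461)
F = (463/290, -528/145)

1. F_x = 463/290  [A, C, F are collinear ∩ EF ⟂ AC]
2. F_y = -528/145  [A, C, F are collinear ∩ EF ⟂ AC]
   → F = (463/290, -528/145)
3. D_x = 1232/461  [G, B, D are collinear ∩ AD ⟂ GB]
4. D_y = -1255/461  [G, B, D are collinear ∩ AD ⟂ GB]
   → D = (1232/461, -1255/461)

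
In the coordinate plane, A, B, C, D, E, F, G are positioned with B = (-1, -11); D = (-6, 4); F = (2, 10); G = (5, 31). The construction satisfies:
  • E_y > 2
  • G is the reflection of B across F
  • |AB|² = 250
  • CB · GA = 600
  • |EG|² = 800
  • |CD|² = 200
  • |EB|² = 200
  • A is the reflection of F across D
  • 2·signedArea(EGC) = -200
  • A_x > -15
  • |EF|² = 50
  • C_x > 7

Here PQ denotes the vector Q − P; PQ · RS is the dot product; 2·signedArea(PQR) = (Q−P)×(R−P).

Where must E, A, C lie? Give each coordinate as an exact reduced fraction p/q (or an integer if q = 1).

1. A_x = -14  [A is the reflection of F across D]
2. A_y = -2  [A is the reflection of F across D]
   → A = (-14, -2)
3. C_x = 8  [line 19·x + 33·y + -218 = 0 ∩ |CD|² = 200]
4. C_y = 2  [line 19·x + 33·y + -218 = 0 ∩ |CD|² = 200]
   → C = (8, 2)
5. E_x = 1  [line 29·x + 3·y + -38 = 0 ∩ |EB|² = 200]
6. E_y = 3  [line 29·x + 3·y + -38 = 0 ∩ |EB|² = 200]
   → E = (1, 3)

A = (-14, -2)
C = (8, 2)
E = (1, 3)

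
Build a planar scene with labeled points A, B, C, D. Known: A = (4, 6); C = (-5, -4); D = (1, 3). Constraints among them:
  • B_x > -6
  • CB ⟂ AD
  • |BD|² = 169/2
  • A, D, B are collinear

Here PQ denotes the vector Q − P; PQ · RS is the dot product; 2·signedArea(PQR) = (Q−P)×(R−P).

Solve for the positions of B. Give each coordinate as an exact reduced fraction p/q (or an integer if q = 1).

1. B_x = -11/2  [A, D, B are collinear ∩ CB ⟂ AD]
2. B_y = -7/2  [A, D, B are collinear ∩ CB ⟂ AD]
   → B = (-11/2, -7/2)

B = (-11/2, -7/2)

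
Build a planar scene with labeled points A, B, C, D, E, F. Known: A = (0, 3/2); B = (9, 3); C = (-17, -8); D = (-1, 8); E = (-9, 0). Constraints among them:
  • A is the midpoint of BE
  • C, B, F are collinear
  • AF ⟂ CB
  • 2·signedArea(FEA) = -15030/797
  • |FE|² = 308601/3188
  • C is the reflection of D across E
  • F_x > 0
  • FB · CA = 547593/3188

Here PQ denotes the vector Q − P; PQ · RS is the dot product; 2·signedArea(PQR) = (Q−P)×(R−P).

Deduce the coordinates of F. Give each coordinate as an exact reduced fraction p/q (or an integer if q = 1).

1. F_x = 660/797  [C, B, F are collinear ∩ AF ⟂ CB]
2. F_y = -729/1594  [C, B, F are collinear ∩ AF ⟂ CB]
   → F = (660/797, -729/1594)

F = (660/797, -729/1594)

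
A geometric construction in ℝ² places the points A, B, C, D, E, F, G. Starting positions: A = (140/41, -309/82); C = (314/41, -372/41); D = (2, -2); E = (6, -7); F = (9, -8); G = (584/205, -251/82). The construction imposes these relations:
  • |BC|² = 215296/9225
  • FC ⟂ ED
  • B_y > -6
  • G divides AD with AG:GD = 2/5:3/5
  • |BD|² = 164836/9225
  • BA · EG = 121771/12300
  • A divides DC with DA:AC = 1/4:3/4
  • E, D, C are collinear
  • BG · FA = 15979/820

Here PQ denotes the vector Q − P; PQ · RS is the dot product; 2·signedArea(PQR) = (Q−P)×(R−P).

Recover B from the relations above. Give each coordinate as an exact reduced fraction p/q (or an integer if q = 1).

1. B_x = 2854/615  [BA · EG = 121771/12300 ∩ BG · FA = 15979/820]
2. B_y = -652/123  [BA · EG = 121771/12300 ∩ BG · FA = 15979/820]
   → B = (2854/615, -652/123)

B = (2854/615, -652/123)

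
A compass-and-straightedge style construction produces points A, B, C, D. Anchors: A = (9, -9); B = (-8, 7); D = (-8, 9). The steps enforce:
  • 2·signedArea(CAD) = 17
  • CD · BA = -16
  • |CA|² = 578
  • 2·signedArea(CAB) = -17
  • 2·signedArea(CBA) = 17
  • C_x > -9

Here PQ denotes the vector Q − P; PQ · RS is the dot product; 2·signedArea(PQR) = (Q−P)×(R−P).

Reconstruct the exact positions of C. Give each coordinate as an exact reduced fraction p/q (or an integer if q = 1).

1. C_x = -8  [2·signedArea(CBA) = 17 ∩ 2·signedArea(CAD) = 17]
2. C_y = 8  [2·signedArea(CBA) = 17 ∩ 2·signedArea(CAD) = 17]
   → C = (-8, 8)

C = (-8, 8)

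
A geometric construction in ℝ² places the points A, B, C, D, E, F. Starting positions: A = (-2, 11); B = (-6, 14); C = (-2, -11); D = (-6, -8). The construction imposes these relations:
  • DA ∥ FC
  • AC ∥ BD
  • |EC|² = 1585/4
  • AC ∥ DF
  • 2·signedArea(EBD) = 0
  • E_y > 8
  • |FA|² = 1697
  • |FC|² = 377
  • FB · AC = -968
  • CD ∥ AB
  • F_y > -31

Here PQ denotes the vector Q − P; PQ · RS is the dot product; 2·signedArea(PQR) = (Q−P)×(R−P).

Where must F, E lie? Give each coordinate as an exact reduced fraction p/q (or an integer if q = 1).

E = (-6, 17/2)
F = (-6, -30)

1. F_x = -6  [DA ∥ FC ∩ AC ∥ DF]
2. F_y = -30  [DA ∥ FC ∩ AC ∥ DF]
   → F = (-6, -30)
3. E_x = -6  [2·signedArea(EBD) = 0]
4. E_y = 17/2  [|EC|² = 1585/4]
   → E = (-6, 17/2)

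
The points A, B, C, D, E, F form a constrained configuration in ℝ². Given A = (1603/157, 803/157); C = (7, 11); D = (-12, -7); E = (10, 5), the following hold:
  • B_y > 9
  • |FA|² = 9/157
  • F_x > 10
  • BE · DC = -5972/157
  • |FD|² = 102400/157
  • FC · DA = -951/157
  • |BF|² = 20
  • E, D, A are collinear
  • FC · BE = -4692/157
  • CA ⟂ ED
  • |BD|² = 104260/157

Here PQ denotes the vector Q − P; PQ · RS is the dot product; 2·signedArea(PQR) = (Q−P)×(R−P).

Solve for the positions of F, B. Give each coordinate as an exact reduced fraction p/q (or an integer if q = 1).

1. F_x = 1636/157  [line -3487/157·x + -1902/157·y + 46282/157 = 0 ∩ |FD|² = 102400/157]
2. F_y = 821/157  [line -3487/157·x + -1902/157·y + 46282/157 = 0 ∩ |FD|² = 102400/157]
   → F = (1636/157, 821/157)
3. B_x = 1278/157  [FC · BE = -4692/157 ∩ BE · DC = -5972/157]
4. B_y = 1425/157  [FC · BE = -4692/157 ∩ BE · DC = -5972/157]
   → B = (1278/157, 1425/157)

B = (1278/157, 1425/157)
F = (1636/157, 821/157)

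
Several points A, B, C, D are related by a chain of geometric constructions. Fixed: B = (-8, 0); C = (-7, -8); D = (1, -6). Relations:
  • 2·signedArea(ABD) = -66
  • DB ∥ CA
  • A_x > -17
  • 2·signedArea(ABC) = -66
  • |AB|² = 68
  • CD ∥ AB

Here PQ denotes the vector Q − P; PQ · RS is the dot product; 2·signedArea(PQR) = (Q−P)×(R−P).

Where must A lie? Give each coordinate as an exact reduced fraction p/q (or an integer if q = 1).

A = (-16, -2)

1. A_x = -16  [CD ∥ AB ∩ DB ∥ CA]
2. A_y = -2  [CD ∥ AB ∩ DB ∥ CA]
   → A = (-16, -2)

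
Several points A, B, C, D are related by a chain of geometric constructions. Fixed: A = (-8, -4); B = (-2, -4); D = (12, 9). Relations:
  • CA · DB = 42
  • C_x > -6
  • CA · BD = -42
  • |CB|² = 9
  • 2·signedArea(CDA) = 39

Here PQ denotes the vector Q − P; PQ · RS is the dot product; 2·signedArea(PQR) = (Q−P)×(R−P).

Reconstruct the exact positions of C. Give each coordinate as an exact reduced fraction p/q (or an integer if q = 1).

1. C_x = -5  [CA · DB = 42 ∩ 2·signedArea(CDA) = 39]
2. C_y = -4  [CA · DB = 42 ∩ 2·signedArea(CDA) = 39]
   → C = (-5, -4)

C = (-5, -4)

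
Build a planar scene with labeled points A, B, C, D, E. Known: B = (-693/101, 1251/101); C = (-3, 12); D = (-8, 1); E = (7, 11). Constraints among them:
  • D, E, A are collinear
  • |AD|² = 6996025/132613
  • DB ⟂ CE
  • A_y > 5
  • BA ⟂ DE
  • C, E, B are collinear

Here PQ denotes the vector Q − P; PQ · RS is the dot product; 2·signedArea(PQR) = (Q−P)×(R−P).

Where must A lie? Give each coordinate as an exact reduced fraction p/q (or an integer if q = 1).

1. A_x = -2569/1313  [D, E, A are collinear ∩ BA ⟂ DE]
2. A_y = 6603/1313  [D, E, A are collinear ∩ BA ⟂ DE]
   → A = (-2569/1313, 6603/1313)

A = (-2569/1313, 6603/1313)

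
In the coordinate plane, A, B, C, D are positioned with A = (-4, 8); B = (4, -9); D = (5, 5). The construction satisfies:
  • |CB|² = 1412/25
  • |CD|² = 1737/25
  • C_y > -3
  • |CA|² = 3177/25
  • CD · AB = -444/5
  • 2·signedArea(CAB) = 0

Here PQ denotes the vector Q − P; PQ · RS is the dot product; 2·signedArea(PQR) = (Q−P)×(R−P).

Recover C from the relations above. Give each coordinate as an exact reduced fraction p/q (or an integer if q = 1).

C = (4/5, -11/5)

1. C_x = 4/5  [2·signedArea(CAB) = 0 ∩ CD · AB = -444/5]
2. C_y = -11/5  [2·signedArea(CAB) = 0 ∩ CD · AB = -444/5]
   → C = (4/5, -11/5)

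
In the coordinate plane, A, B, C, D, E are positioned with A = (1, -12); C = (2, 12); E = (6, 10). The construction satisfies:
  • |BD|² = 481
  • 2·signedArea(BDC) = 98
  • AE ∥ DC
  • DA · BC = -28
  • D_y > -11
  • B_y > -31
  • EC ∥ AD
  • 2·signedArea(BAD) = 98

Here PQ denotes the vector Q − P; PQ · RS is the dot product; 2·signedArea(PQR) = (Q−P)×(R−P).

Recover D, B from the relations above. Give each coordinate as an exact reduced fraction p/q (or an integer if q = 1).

1. D_x = -3  [AE ∥ DC ∩ EC ∥ AD]
2. D_y = -10  [AE ∥ DC ∩ EC ∥ AD]
   → D = (-3, -10)
3. B_x = -12  [2·signedArea(BDC) = 98 ∩ DA · BC = -28]
4. B_y = -30  [2·signedArea(BDC) = 98 ∩ DA · BC = -28]
   → B = (-12, -30)

B = (-12, -30)
D = (-3, -10)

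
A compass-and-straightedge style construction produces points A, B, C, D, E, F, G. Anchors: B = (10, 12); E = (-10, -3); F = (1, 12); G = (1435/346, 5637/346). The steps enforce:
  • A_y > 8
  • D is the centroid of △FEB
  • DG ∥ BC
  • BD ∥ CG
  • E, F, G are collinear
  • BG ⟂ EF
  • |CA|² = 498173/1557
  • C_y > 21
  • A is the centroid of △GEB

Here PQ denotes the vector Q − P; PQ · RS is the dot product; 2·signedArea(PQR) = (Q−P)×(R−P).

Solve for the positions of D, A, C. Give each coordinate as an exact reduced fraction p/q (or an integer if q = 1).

1. D_x = 1/3  [D is the centroid of △FEB]
2. D_y = 7  [D is the centroid of △FEB]
   → D = (1/3, 7)
3. A_x = 1435/1038  [A is the centroid of △GEB]
4. A_y = 2917/346  [A is the centroid of △GEB]
   → A = (1435/1038, 2917/346)
5. C_x = 14339/1038  [BD ∥ CG ∩ DG ∥ BC]
6. C_y = 7367/346  [BD ∥ CG ∩ DG ∥ BC]
   → C = (14339/1038, 7367/346)

A = (1435/1038, 2917/346)
C = (14339/1038, 7367/346)
D = (1/3, 7)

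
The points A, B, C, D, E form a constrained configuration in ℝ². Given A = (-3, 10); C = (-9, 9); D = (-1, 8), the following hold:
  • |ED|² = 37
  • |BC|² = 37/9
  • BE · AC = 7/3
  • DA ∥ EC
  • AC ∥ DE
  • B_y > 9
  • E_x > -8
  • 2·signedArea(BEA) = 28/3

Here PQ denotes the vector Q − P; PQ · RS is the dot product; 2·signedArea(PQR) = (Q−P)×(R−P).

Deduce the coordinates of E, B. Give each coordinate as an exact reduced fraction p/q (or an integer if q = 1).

B = (-7, 28/3)
E = (-7, 7)

1. E_x = -7  [DA ∥ EC ∩ AC ∥ DE]
2. E_y = 7  [DA ∥ EC ∩ AC ∥ DE]
   → E = (-7, 7)
3. B_x = -7  [BE · AC = 7/3 ∩ 2·signedArea(BEA) = 28/3]
4. B_y = 28/3  [BE · AC = 7/3 ∩ 2·signedArea(BEA) = 28/3]
   → B = (-7, 28/3)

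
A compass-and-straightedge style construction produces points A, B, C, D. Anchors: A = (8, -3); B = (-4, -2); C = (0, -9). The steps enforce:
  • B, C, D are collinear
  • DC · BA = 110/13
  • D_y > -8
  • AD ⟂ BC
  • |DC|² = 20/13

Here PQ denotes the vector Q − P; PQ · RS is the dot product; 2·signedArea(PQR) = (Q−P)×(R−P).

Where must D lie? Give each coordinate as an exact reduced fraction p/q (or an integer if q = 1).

D = (-8/13, -103/13)

1. D_x = -8/13  [B, C, D are collinear ∩ AD ⟂ BC]
2. D_y = -103/13  [B, C, D are collinear ∩ AD ⟂ BC]
   → D = (-8/13, -103/13)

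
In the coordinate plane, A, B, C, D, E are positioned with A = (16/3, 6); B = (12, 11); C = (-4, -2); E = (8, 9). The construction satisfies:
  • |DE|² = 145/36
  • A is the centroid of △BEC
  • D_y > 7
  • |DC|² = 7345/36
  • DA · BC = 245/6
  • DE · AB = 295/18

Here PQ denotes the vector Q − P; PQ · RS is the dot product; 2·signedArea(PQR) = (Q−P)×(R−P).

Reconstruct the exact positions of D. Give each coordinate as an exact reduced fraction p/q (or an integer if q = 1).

1. D_x = 20/3  [DE · AB = 295/18 ∩ DA · BC = 245/6]
2. D_y = 15/2  [DE · AB = 295/18 ∩ DA · BC = 245/6]
   → D = (20/3, 15/2)

D = (20/3, 15/2)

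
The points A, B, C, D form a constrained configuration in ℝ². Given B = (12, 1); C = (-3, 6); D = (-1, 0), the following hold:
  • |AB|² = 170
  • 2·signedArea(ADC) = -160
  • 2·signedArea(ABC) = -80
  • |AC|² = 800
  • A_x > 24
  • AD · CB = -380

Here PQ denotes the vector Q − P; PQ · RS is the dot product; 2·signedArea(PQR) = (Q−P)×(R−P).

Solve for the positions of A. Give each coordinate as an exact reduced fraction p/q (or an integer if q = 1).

1. A_x = 25  [2·signedArea(ABC) = -80 ∩ AD · CB = -380]
2. A_y = 2  [2·signedArea(ABC) = -80 ∩ AD · CB = -380]
   → A = (25, 2)

A = (25, 2)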